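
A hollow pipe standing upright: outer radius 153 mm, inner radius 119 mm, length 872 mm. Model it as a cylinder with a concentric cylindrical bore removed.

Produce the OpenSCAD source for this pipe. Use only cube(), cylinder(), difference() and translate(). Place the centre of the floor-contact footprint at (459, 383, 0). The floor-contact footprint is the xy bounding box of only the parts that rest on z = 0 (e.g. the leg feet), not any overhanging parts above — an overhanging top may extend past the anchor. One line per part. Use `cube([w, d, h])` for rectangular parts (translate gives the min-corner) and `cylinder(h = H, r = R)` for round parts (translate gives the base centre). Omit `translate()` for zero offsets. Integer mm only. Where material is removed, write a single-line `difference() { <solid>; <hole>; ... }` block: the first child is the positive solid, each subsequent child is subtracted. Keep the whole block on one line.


difference() { translate([459, 383, 0]) cylinder(h = 872, r = 153); translate([459, 383, 0]) cylinder(h = 872, r = 119); }


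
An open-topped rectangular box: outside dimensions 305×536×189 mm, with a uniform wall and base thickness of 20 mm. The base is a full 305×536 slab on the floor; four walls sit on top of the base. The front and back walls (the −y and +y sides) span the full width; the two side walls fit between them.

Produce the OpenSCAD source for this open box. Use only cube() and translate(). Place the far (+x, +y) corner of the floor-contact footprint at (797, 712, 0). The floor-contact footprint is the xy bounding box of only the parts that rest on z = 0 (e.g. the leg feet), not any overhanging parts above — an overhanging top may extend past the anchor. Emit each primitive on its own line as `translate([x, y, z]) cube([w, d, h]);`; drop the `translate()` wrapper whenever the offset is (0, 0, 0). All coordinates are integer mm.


translate([492, 176, 0]) cube([305, 536, 20]);
translate([492, 176, 20]) cube([305, 20, 169]);
translate([492, 692, 20]) cube([305, 20, 169]);
translate([492, 196, 20]) cube([20, 496, 169]);
translate([777, 196, 20]) cube([20, 496, 169]);


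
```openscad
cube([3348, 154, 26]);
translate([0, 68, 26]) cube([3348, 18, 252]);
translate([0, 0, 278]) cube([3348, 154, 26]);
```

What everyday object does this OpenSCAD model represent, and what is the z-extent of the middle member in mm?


An I-beam. The web height is 252 mm.

Two wide flanges with a thin centred web — an I-beam. Overall 304 mm minus two 26 mm flanges gives a web of 304 − 2·26 = 252 mm.


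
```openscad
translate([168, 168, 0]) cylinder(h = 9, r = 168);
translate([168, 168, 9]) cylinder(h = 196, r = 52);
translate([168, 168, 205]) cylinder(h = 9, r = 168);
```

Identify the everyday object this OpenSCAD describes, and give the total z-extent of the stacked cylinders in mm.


A spool. The overall height is 214 mm.

Three coaxial cylinders, large–small–large — a spool. Two 9 mm flanges and a 196 mm core give 9 + 196 + 9 = 214 mm.


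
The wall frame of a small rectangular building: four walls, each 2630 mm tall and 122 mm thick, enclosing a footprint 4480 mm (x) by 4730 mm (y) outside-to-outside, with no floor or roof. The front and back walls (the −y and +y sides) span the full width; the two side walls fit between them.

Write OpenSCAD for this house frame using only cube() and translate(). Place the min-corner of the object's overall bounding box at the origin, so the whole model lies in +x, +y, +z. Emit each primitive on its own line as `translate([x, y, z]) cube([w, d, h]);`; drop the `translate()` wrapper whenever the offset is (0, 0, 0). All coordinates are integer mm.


cube([4480, 122, 2630]);
translate([0, 4608, 0]) cube([4480, 122, 2630]);
translate([0, 122, 0]) cube([122, 4486, 2630]);
translate([4358, 122, 0]) cube([122, 4486, 2630]);


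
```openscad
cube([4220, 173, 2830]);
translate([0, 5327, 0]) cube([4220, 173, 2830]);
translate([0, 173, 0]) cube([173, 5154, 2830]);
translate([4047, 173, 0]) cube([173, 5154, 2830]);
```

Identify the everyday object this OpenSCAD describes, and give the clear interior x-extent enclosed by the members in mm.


A house (or room) frame. The interior width is 3874 mm.

Four 2830 mm walls enclosing a rectangle with no floor or roof — a room or house frame. Outside width is 4220 mm and wall thickness is 173 mm, so the interior width is 4220 − 2 × 173 = 3874 mm.


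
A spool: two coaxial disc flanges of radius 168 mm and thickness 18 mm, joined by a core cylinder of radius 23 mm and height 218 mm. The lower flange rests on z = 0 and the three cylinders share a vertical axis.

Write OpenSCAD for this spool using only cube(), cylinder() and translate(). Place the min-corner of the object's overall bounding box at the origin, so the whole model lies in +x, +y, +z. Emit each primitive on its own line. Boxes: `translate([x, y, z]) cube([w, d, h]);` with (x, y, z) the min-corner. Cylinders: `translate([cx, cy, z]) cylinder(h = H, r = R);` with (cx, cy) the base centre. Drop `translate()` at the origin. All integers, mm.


translate([168, 168, 0]) cylinder(h = 18, r = 168);
translate([168, 168, 18]) cylinder(h = 218, r = 23);
translate([168, 168, 236]) cylinder(h = 18, r = 168);


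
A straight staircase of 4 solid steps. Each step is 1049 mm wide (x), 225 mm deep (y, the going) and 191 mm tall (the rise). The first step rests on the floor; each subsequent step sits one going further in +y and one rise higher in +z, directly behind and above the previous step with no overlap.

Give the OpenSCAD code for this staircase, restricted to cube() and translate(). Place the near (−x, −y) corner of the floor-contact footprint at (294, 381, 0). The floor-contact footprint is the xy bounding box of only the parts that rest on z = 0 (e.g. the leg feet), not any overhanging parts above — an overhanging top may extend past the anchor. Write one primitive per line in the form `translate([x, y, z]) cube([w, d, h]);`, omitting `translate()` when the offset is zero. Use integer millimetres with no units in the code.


translate([294, 381, 0]) cube([1049, 225, 191]);
translate([294, 606, 191]) cube([1049, 225, 191]);
translate([294, 831, 382]) cube([1049, 225, 191]);
translate([294, 1056, 573]) cube([1049, 225, 191]);


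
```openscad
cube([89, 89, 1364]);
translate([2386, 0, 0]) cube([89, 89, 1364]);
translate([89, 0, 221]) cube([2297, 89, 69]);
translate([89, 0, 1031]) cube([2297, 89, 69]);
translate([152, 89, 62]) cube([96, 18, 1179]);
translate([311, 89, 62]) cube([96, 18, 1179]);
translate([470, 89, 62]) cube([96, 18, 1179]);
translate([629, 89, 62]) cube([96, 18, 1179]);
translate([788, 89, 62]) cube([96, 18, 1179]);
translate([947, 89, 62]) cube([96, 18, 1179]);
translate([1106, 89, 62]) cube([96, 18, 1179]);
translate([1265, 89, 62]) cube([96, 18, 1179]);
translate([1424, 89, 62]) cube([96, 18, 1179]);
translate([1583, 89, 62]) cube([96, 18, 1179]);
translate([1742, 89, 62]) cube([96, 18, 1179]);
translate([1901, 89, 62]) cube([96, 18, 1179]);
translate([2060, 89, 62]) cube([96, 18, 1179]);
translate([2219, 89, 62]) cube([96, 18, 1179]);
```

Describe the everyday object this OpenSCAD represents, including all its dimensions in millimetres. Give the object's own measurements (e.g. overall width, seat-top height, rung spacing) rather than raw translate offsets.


A fence section. Two 89×89 mm posts, 1364 mm tall, stand on the floor with a clear span of 2297 mm between their inner faces. Two horizontal rails of 89×69 mm section span the gap between the posts with their undersides at z = 221 mm and z = 1031 mm, flush with the posts' −y face. 14 pickets, each 96 mm wide, 18 mm thick and 1179 mm tall, are fixed to the +y face of the rails with their bottoms at z = 62 mm, spaced across the span with a 63 mm gap after the −x post and between neighbouring pickets, with 71 mm left before the +x post.


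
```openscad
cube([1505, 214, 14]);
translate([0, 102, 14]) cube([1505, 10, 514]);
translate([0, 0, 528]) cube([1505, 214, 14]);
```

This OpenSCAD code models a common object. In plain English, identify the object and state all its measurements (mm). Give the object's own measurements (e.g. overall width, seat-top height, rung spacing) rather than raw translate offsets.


An I-beam lying along x, 1505 mm long. Overall section height 542 mm. Two flanges 214 mm wide (y) and 14 mm thick, one on the floor and one at the top; a web 10 mm thick runs between them, centred on the flange width.


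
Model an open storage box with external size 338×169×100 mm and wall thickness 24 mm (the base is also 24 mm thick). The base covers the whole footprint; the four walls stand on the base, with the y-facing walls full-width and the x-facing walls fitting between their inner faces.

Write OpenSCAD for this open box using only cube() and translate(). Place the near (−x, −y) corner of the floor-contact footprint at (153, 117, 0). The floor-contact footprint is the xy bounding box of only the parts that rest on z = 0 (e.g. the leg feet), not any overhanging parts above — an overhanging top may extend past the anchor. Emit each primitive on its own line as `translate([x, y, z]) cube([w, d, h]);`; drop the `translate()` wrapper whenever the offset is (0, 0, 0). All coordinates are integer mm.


translate([153, 117, 0]) cube([338, 169, 24]);
translate([153, 117, 24]) cube([338, 24, 76]);
translate([153, 262, 24]) cube([338, 24, 76]);
translate([153, 141, 24]) cube([24, 121, 76]);
translate([467, 141, 24]) cube([24, 121, 76]);


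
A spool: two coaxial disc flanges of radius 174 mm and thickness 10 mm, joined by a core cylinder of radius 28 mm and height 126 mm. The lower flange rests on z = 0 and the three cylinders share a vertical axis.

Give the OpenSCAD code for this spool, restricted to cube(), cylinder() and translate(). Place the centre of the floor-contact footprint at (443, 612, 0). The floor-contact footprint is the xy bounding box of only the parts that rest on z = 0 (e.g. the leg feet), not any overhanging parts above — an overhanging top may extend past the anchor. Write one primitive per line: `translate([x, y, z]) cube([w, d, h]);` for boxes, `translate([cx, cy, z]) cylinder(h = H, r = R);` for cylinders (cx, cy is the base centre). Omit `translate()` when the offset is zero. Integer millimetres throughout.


translate([443, 612, 0]) cylinder(h = 10, r = 174);
translate([443, 612, 10]) cylinder(h = 126, r = 28);
translate([443, 612, 136]) cylinder(h = 10, r = 174);


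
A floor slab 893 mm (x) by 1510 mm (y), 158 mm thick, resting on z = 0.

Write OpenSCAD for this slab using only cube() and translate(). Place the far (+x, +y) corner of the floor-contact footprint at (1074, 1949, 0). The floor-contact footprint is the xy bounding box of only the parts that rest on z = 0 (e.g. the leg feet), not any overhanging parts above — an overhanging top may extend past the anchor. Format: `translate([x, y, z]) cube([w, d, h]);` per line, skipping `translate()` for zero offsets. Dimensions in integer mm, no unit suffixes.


translate([181, 439, 0]) cube([893, 1510, 158]);


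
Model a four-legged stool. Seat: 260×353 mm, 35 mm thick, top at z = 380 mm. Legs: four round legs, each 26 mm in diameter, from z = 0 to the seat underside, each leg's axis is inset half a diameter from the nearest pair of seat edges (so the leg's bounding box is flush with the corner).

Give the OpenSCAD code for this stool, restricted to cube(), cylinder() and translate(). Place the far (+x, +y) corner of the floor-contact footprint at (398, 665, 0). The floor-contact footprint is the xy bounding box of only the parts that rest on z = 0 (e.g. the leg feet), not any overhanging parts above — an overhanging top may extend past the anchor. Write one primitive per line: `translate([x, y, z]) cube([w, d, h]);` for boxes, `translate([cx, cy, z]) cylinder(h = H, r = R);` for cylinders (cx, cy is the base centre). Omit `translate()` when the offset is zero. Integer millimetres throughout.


translate([138, 312, 345]) cube([260, 353, 35]);
translate([151, 325, 0]) cylinder(h = 345, r = 13);
translate([385, 325, 0]) cylinder(h = 345, r = 13);
translate([151, 652, 0]) cylinder(h = 345, r = 13);
translate([385, 652, 0]) cylinder(h = 345, r = 13);


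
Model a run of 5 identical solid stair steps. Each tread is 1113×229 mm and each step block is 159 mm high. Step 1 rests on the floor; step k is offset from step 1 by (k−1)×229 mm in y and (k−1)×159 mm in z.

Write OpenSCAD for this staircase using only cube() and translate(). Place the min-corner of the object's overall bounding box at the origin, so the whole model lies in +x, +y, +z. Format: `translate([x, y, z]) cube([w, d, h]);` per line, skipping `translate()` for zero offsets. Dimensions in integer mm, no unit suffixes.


cube([1113, 229, 159]);
translate([0, 229, 159]) cube([1113, 229, 159]);
translate([0, 458, 318]) cube([1113, 229, 159]);
translate([0, 687, 477]) cube([1113, 229, 159]);
translate([0, 916, 636]) cube([1113, 229, 159]);


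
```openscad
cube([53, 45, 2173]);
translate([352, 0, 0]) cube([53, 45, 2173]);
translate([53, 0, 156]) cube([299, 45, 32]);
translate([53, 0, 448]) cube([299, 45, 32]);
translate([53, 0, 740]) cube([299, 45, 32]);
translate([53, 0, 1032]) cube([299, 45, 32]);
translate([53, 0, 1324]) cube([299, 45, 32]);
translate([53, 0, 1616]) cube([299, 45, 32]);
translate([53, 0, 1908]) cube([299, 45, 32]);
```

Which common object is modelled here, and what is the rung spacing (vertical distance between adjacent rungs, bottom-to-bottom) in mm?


A ladder. The rung spacing is 292 mm.

Two tall 53×45 posts with 7 short bars between them — a ladder. Adjacent rungs sit at z = 156 and z = 448, so the spacing is 448 − 156 = 292 mm.


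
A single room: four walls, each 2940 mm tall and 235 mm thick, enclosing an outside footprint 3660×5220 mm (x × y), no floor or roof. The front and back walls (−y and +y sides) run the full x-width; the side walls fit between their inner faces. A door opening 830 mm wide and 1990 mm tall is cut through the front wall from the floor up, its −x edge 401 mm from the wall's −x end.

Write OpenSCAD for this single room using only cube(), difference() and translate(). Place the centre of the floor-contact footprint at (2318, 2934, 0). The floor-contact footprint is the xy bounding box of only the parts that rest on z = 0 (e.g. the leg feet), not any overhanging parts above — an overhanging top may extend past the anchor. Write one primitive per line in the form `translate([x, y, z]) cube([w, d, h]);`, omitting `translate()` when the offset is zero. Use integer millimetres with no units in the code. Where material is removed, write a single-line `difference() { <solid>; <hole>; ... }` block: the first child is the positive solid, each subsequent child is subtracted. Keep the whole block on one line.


difference() { translate([488, 324, 0]) cube([3660, 235, 2940]); translate([889, 324, 0]) cube([830, 235, 1990]); }
translate([488, 5309, 0]) cube([3660, 235, 2940]);
translate([488, 559, 0]) cube([235, 4750, 2940]);
translate([3913, 559, 0]) cube([235, 4750, 2940]);


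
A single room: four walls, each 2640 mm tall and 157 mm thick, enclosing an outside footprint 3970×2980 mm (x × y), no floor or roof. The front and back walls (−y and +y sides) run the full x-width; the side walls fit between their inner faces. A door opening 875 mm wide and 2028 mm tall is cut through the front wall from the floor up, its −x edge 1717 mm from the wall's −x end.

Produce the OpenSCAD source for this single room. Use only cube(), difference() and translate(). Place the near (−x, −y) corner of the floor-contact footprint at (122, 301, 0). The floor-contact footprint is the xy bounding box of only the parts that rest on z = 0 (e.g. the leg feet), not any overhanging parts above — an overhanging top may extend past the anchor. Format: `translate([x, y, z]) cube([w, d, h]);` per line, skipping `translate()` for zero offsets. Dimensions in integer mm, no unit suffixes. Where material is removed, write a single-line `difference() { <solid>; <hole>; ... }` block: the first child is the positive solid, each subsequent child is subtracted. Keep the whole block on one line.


difference() { translate([122, 301, 0]) cube([3970, 157, 2640]); translate([1839, 301, 0]) cube([875, 157, 2028]); }
translate([122, 3124, 0]) cube([3970, 157, 2640]);
translate([122, 458, 0]) cube([157, 2666, 2640]);
translate([3935, 458, 0]) cube([157, 2666, 2640]);


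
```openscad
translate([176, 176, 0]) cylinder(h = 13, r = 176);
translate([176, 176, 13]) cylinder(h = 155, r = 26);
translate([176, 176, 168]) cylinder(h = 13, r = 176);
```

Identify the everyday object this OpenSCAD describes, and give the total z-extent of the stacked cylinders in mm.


A spool. The overall height is 181 mm.

Three coaxial cylinders, large–small–large — a spool. Two 13 mm flanges and a 155 mm core give 13 + 155 + 13 = 181 mm.


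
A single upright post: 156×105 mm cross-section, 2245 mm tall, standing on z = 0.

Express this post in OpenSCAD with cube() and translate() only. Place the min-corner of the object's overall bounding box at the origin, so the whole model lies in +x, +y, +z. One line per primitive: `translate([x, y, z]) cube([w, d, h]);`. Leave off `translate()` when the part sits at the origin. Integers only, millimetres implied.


cube([156, 105, 2245]);


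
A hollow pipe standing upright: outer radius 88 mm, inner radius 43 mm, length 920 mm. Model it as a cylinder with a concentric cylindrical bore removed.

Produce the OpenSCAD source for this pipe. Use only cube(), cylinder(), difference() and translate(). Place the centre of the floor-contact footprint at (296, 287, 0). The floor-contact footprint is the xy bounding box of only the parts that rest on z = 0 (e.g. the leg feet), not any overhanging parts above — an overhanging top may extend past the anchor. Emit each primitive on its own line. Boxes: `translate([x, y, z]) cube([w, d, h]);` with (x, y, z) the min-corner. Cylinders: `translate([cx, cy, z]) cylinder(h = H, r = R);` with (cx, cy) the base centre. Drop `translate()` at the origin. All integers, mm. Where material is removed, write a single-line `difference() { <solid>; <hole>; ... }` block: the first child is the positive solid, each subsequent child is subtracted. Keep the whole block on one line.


difference() { translate([296, 287, 0]) cylinder(h = 920, r = 88); translate([296, 287, 0]) cylinder(h = 920, r = 43); }


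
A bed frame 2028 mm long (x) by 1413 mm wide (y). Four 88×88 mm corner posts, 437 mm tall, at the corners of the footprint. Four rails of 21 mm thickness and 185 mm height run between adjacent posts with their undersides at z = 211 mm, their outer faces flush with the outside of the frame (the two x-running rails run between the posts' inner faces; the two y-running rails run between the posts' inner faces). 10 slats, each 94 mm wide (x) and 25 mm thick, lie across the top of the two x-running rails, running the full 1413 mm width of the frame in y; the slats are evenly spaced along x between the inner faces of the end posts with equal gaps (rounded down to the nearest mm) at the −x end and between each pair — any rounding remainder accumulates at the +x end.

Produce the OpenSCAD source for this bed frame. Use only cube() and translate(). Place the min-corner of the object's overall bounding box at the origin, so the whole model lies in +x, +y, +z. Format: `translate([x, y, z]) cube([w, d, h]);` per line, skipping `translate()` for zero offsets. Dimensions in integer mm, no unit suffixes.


cube([88, 88, 437]);
translate([0, 1325, 0]) cube([88, 88, 437]);
translate([1940, 0, 0]) cube([88, 88, 437]);
translate([1940, 1325, 0]) cube([88, 88, 437]);
translate([88, 0, 211]) cube([1852, 21, 185]);
translate([88, 1392, 211]) cube([1852, 21, 185]);
translate([0, 88, 211]) cube([21, 1237, 185]);
translate([2007, 88, 211]) cube([21, 1237, 185]);
translate([170, 0, 396]) cube([94, 1413, 25]);
translate([346, 0, 396]) cube([94, 1413, 25]);
translate([522, 0, 396]) cube([94, 1413, 25]);
translate([698, 0, 396]) cube([94, 1413, 25]);
translate([874, 0, 396]) cube([94, 1413, 25]);
translate([1050, 0, 396]) cube([94, 1413, 25]);
translate([1226, 0, 396]) cube([94, 1413, 25]);
translate([1402, 0, 396]) cube([94, 1413, 25]);
translate([1578, 0, 396]) cube([94, 1413, 25]);
translate([1754, 0, 396]) cube([94, 1413, 25]);


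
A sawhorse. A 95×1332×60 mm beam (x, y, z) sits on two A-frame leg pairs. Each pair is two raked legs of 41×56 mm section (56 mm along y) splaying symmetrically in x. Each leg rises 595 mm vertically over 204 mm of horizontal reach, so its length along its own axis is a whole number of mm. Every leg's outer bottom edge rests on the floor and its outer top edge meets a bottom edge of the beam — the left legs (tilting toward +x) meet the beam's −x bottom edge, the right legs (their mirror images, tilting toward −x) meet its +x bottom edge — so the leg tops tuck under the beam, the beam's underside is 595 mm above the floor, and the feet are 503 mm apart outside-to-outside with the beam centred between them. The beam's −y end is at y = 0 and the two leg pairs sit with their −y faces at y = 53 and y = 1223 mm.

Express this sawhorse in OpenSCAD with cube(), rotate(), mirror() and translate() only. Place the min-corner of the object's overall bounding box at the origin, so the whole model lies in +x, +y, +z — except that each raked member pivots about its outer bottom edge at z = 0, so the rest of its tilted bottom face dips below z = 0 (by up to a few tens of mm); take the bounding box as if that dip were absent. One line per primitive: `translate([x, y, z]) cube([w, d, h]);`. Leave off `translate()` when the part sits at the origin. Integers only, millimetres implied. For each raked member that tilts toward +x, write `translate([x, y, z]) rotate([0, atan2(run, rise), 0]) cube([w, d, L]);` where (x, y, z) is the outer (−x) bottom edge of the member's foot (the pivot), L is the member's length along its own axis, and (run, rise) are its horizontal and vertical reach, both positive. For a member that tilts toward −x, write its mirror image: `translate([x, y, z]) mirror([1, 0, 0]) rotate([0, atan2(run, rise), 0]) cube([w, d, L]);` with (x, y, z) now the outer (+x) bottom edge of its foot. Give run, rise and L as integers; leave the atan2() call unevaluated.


// leg length = √(204² + 595²) = 629
// right-leg outer foot x = 2·204 + 95 = 503
// beam min-corner = (204, 0, 595)
translate([204, 0, 595]) cube([95, 1332, 60]);
translate([0, 53, 0]) rotate([0, atan2(204, 595), 0]) cube([41, 56, 629]);
translate([503, 53, 0]) mirror([1, 0, 0]) rotate([0, atan2(204, 595), 0]) cube([41, 56, 629]);
translate([0, 1223, 0]) rotate([0, atan2(204, 595), 0]) cube([41, 56, 629]);
translate([503, 1223, 0]) mirror([1, 0, 0]) rotate([0, atan2(204, 595), 0]) cube([41, 56, 629]);


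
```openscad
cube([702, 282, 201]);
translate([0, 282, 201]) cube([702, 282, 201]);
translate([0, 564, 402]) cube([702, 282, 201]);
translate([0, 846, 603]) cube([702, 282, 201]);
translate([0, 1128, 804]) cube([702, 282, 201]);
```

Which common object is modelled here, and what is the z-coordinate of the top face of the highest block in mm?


A staircase. The total rise is 1005 mm.

5 identical blocks, each offset up and back from the previous — a staircase. Each step is 201 mm tall and there are 5 of them, so the total rise is 5 × 201 = 1005 mm.


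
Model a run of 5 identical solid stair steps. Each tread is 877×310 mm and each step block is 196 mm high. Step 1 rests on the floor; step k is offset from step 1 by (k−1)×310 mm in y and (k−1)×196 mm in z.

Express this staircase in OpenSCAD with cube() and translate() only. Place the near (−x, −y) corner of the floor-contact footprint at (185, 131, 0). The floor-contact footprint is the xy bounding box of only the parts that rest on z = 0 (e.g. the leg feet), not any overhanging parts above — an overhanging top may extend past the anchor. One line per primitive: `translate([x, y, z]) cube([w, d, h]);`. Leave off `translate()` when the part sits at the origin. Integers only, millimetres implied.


translate([185, 131, 0]) cube([877, 310, 196]);
translate([185, 441, 196]) cube([877, 310, 196]);
translate([185, 751, 392]) cube([877, 310, 196]);
translate([185, 1061, 588]) cube([877, 310, 196]);
translate([185, 1371, 784]) cube([877, 310, 196]);


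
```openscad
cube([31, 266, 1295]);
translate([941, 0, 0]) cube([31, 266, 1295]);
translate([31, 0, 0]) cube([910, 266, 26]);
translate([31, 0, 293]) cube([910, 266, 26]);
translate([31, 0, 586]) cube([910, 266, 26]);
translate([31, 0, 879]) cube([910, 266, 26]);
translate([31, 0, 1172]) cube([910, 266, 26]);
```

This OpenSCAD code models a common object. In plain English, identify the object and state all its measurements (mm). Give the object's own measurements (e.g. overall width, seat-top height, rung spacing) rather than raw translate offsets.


An open bookshelf. Two side panels, each 31 mm thick, 266 mm deep and 1295 mm tall, stand 972 mm apart (outside-to-outside). Between them sit 5 shelves, each 26 mm thick and 266 mm deep, spanning the full gap between the sides. The bottom shelf rests on the floor (its underside at z = 0) and the clear gap between one shelf's top and the next shelf's underside is 267 mm.


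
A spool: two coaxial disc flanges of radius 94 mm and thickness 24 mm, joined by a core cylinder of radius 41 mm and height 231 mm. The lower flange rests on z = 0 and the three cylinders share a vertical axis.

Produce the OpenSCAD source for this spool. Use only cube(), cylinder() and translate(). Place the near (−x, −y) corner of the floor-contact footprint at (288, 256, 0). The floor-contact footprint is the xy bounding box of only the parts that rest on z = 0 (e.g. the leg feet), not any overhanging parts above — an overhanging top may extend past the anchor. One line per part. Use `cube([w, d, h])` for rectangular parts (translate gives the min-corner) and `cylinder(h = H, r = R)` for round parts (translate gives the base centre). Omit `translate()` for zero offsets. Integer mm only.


translate([382, 350, 0]) cylinder(h = 24, r = 94);
translate([382, 350, 24]) cylinder(h = 231, r = 41);
translate([382, 350, 255]) cylinder(h = 24, r = 94);


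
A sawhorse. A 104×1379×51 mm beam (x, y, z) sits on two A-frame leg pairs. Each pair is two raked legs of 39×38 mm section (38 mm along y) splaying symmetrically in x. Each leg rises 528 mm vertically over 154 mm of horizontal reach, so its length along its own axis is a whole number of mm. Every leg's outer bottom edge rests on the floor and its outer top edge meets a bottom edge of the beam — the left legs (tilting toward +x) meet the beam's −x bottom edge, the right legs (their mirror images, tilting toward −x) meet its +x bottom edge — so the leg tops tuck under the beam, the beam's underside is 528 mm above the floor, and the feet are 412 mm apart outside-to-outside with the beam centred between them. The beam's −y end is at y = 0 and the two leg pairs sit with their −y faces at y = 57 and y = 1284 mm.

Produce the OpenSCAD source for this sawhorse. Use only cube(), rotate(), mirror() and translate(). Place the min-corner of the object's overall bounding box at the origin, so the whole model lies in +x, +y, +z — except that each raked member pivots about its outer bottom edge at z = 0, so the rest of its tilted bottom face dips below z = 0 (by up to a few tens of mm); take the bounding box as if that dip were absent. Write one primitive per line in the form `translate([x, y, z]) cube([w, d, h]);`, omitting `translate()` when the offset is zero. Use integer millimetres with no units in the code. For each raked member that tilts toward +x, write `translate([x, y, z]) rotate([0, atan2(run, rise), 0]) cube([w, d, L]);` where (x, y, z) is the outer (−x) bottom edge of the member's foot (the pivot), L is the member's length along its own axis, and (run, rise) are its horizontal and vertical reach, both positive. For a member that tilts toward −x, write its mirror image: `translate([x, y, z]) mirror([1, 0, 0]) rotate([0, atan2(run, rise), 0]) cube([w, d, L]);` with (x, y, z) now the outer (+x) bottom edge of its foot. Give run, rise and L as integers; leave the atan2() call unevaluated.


translate([154, 0, 528]) cube([104, 1379, 51]);
translate([0, 57, 0]) rotate([0, atan2(154, 528), 0]) cube([39, 38, 550]);
translate([412, 57, 0]) mirror([1, 0, 0]) rotate([0, atan2(154, 528), 0]) cube([39, 38, 550]);
translate([0, 1284, 0]) rotate([0, atan2(154, 528), 0]) cube([39, 38, 550]);
translate([412, 1284, 0]) mirror([1, 0, 0]) rotate([0, atan2(154, 528), 0]) cube([39, 38, 550]);


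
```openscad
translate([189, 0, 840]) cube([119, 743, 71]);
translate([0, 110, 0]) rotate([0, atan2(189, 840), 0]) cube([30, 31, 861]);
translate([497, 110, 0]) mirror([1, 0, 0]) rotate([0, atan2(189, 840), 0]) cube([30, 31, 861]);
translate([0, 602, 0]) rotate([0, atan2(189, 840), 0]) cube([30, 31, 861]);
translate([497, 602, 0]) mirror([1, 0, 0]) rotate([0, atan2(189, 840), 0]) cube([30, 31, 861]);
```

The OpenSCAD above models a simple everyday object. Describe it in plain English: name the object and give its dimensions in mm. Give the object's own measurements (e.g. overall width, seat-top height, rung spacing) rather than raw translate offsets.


A sawhorse. A 119×743×71 mm beam (x, y, z) sits on two A-frame leg pairs. Each pair is two raked legs of 30×31 mm section (31 mm along y) splaying symmetrically in x. Each leg rises 840 mm vertically over 189 mm of horizontal reach and is 861 mm long along its own axis. Every leg's outer bottom edge rests on the floor and its outer top edge meets a bottom edge of the beam — the left legs (tilting toward +x) meet the beam's −x bottom edge, the right legs (their mirror images, tilting toward −x) meet its +x bottom edge — so the leg tops tuck under the beam, the beam's underside is 840 mm above the floor, and the feet are 497 mm apart outside-to-outside with the beam centred between them. The two leg pairs are set in 110 mm from either end of the beam.


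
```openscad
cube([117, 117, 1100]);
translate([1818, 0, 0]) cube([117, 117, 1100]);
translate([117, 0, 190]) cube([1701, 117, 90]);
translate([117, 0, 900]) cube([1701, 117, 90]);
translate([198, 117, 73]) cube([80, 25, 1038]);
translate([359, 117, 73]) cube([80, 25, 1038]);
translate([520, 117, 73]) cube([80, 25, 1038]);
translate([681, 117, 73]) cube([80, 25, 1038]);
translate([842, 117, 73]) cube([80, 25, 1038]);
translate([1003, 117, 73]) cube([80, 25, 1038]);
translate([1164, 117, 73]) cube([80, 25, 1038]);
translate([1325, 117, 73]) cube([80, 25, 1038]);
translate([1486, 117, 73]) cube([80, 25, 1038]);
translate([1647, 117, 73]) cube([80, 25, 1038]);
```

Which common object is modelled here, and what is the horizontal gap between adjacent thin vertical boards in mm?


A fence section. The picket gap is 81 mm.

Two posts, two rails, 10 pickets — a fence section. Span 1701 mm holds 10 pickets of 80 mm with 11 equal gaps: ⌊(1701 − 10·80) / 11⌋ = 81 mm.


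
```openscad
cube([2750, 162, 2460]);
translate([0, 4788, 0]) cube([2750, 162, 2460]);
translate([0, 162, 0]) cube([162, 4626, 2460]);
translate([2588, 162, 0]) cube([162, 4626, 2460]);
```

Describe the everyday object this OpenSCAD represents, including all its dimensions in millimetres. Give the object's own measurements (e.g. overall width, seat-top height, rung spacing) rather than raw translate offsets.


The wall frame of a small rectangular building: four walls, each 2460 mm tall and 162 mm thick, enclosing a footprint 2750 mm (x) by 4950 mm (y) outside-to-outside, with no floor or roof. The front and back walls (the −y and +y sides) span the full width; the two side walls fit between them.


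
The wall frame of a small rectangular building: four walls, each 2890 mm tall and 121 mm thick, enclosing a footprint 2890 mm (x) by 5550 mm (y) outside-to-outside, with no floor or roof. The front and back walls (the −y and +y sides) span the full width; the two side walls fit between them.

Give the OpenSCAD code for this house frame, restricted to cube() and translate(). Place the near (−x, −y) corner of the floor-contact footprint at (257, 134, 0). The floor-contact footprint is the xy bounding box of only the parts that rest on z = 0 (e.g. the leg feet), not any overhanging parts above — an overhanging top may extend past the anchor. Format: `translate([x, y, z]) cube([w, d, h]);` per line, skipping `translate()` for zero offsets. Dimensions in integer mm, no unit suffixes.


translate([257, 134, 0]) cube([2890, 121, 2890]);
translate([257, 5563, 0]) cube([2890, 121, 2890]);
translate([257, 255, 0]) cube([121, 5308, 2890]);
translate([3026, 255, 0]) cube([121, 5308, 2890]);


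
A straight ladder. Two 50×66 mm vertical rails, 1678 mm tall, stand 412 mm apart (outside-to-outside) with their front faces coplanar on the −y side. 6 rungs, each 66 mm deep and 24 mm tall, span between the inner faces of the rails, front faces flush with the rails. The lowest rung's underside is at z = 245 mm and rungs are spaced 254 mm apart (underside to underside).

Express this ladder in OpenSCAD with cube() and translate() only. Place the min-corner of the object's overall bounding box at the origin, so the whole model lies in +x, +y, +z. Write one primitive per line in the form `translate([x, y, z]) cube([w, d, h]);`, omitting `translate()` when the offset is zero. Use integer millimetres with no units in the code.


cube([50, 66, 1678]);
translate([362, 0, 0]) cube([50, 66, 1678]);
translate([50, 0, 245]) cube([312, 66, 24]);
translate([50, 0, 499]) cube([312, 66, 24]);
translate([50, 0, 753]) cube([312, 66, 24]);
translate([50, 0, 1007]) cube([312, 66, 24]);
translate([50, 0, 1261]) cube([312, 66, 24]);
translate([50, 0, 1515]) cube([312, 66, 24]);


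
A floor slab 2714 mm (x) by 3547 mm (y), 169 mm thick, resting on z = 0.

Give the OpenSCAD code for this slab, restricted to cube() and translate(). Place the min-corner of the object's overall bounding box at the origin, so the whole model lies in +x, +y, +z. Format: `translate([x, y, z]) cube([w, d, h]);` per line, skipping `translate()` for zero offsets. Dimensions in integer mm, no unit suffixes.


cube([2714, 3547, 169]);


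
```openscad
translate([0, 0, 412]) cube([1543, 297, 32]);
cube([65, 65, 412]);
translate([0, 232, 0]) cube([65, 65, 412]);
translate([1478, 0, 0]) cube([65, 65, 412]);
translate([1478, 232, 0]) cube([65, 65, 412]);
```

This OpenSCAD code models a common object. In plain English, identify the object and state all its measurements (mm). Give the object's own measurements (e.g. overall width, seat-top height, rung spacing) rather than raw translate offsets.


A long wooden bench with a 1543 mm (x) × 297 mm (y) seat, 32 mm thick, its top surface 444 mm above the floor. Four 65 mm square legs at the seat corners, flush with the edges, run from z = 0 to the seat underside.


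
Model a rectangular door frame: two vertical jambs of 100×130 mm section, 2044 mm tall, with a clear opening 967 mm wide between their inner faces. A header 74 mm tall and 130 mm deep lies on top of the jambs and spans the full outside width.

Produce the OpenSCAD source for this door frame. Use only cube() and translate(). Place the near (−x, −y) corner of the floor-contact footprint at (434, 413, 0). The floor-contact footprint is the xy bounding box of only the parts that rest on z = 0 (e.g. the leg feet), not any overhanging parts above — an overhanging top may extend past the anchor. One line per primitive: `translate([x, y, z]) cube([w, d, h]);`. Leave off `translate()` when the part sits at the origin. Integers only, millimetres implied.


translate([434, 413, 0]) cube([100, 130, 2044]);
translate([1501, 413, 0]) cube([100, 130, 2044]);
translate([434, 413, 2044]) cube([1167, 130, 74]);


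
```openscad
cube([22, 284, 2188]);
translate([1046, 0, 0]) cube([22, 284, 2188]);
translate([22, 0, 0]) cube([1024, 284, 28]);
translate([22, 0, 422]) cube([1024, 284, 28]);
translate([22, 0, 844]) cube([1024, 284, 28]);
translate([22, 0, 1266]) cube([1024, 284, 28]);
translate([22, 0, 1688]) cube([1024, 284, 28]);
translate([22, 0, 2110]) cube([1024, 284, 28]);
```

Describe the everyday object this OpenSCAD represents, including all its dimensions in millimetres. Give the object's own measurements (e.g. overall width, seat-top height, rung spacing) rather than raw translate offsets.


An open bookshelf. Two side panels, each 22 mm thick, 284 mm deep and 2188 mm tall, stand 1068 mm apart (outside-to-outside). Between them sit 6 shelves, each 28 mm thick and 284 mm deep, spanning the full gap between the sides. The bottom shelf rests on the floor (its underside at z = 0) and the clear gap between one shelf's top and the next shelf's underside is 394 mm.


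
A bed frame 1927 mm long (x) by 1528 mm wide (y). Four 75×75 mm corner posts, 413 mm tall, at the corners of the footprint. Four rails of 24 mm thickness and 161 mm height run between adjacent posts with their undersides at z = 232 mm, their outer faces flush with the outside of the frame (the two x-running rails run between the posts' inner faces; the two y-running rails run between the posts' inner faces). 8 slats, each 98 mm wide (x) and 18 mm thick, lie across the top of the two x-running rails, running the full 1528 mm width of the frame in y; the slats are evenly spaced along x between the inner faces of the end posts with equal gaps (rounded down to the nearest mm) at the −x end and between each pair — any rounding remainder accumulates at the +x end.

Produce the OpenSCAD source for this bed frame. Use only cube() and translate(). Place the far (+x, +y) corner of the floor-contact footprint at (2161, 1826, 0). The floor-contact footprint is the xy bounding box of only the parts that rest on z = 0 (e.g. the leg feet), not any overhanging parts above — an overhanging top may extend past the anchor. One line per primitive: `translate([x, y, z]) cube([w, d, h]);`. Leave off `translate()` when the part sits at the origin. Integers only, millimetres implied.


translate([234, 298, 0]) cube([75, 75, 413]);
translate([234, 1751, 0]) cube([75, 75, 413]);
translate([2086, 298, 0]) cube([75, 75, 413]);
translate([2086, 1751, 0]) cube([75, 75, 413]);
translate([309, 298, 232]) cube([1777, 24, 161]);
translate([309, 1802, 232]) cube([1777, 24, 161]);
translate([234, 373, 232]) cube([24, 1378, 161]);
translate([2137, 373, 232]) cube([24, 1378, 161]);
translate([419, 298, 393]) cube([98, 1528, 18]);
translate([627, 298, 393]) cube([98, 1528, 18]);
translate([835, 298, 393]) cube([98, 1528, 18]);
translate([1043, 298, 393]) cube([98, 1528, 18]);
translate([1251, 298, 393]) cube([98, 1528, 18]);
translate([1459, 298, 393]) cube([98, 1528, 18]);
translate([1667, 298, 393]) cube([98, 1528, 18]);
translate([1875, 298, 393]) cube([98, 1528, 18]);


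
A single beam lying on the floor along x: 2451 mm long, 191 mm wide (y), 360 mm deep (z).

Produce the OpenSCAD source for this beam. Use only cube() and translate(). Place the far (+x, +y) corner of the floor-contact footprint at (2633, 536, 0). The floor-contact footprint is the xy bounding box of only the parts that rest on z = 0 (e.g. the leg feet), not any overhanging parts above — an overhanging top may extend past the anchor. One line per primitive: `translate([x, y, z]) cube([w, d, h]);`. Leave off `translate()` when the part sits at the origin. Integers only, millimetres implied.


translate([182, 345, 0]) cube([2451, 191, 360]);


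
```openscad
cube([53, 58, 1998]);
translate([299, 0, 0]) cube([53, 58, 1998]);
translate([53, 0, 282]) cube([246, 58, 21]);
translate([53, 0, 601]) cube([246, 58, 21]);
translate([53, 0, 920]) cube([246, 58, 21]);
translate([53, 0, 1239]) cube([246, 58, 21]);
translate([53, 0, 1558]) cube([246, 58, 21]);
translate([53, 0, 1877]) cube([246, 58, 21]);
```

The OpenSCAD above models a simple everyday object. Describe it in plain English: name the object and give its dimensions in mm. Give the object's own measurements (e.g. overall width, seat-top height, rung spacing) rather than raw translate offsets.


A straight ladder. Two 53×58 mm vertical rails, 1998 mm tall, stand 352 mm apart (outside-to-outside) with their front faces coplanar on the −y side. 6 rungs, each 58 mm deep and 21 mm tall, span between the inner faces of the rails, front faces flush with the rails. The lowest rung's underside is at z = 282 mm and rungs are spaced 319 mm apart (underside to underside).
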